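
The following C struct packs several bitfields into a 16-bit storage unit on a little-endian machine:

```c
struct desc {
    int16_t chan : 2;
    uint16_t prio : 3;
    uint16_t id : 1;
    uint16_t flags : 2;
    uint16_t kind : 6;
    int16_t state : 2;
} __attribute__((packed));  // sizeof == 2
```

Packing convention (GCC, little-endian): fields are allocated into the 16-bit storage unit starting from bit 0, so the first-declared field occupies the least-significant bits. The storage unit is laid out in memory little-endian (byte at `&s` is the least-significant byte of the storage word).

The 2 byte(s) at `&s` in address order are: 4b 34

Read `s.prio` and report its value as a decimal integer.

2

[0]=0x4b [1]=0x34 (little-endian) → word 0x344b
chan:2 @ bit 0 → (0x344b>>0)&0x3 = 0x3
prio:3 @ bit 2 → (0x344b>>2)&0x7 = 0x2  ←
id:1 @ bit 5 → (0x344b>>5)&0x1 = 0x0
flags:2 @ bit 6 → (0x344b>>6)&0x3 = 0x1
kind:6 @ bit 8 → (0x344b>>8)&0x3f = 0x34
state:2 @ bit 14 → (0x344b>>14)&0x3 = 0x0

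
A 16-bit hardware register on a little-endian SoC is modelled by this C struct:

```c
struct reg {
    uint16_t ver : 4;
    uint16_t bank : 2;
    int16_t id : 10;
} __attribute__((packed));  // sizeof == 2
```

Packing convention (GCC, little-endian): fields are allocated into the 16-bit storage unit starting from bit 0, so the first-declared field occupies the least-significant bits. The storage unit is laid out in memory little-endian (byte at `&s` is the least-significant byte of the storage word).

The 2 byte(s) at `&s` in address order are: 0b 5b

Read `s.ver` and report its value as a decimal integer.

[0]=0x0b [1]=0x5b (little-endian) → word 0x5b0b
ver [0+:4] = (word>>0) & 0xf = 11  ←
bank [4+:2] = (word>>4) & 0x3 = 0
id [6+:10] = (word>>6) & 0x3ff = 364

11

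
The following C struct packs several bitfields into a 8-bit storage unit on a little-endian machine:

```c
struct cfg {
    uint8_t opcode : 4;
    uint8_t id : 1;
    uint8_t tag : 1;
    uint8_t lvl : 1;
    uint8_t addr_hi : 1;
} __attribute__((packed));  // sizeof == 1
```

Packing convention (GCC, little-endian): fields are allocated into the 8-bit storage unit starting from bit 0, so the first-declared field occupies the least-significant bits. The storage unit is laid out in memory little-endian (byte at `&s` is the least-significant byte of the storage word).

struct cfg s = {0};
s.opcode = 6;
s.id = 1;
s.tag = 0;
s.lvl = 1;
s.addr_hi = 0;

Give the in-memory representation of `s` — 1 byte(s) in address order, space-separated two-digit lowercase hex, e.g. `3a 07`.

56

opcode (4b) val=6 bits=0x6 at bit 0: 0x06
id (1b) val=1 bits=0x1 at bit 4: 0x16
tag (1b) val=0 bits=0x0 at bit 5: 0x16
lvl (1b) val=1 bits=0x1 at bit 6: 0x56
addr_hi (1b) val=0 bits=0x0 at bit 7: 0x56
word = 0x56 → little-endian bytes:
  [0]=0x56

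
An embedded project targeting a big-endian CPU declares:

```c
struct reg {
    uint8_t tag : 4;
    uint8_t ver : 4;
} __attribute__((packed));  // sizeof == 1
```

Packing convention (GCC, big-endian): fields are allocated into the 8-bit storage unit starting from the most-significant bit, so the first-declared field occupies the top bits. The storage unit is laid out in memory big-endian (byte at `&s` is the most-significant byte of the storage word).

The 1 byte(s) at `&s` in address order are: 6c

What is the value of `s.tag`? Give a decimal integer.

[0]=0x6c (big-endian) → word 0x6c
tag:4 @ bit 4 → (0x6c>>4)&0xf = 0x6  ←
ver:4 @ bit 0 → (0x6c>>0)&0xf = 0xc

6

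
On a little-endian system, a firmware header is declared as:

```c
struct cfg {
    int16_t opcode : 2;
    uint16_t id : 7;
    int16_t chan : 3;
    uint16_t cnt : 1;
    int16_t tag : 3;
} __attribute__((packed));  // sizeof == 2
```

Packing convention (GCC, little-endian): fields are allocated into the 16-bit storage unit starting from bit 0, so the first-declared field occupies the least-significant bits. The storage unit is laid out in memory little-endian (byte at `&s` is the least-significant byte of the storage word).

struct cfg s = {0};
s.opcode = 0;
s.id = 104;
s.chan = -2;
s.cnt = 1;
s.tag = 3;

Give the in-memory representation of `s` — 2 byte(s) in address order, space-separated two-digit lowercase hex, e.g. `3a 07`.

opcode:2 = 0 → 0x0 << 0 → word 0x0000
id:7 = 104 → 0x68 << 2 → word 0x01a0
chan:3 = -2 → 0x6 << 9 → word 0x0da0
cnt:1 = 1 → 0x1 << 12 → word 0x1da0
tag:3 = 3 → 0x3 << 13 → word 0x7da0
word = 0x7da0 → little-endian bytes:
  [0]=0xa0  [1]=0x7d

a0 7d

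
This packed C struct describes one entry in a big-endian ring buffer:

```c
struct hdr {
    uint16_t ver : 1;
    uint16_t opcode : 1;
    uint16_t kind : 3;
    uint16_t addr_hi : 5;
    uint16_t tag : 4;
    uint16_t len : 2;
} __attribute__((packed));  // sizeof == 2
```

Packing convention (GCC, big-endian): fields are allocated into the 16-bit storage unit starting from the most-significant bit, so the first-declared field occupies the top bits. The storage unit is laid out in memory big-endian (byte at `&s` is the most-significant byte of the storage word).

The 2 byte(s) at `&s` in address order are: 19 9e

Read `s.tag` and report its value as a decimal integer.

[0]=0x19 [1]=0x9e (big-endian) → word 0x199e
ver [15+:1] = (word>>15) & 0x1 = 0
opcode [14+:1] = (word>>14) & 0x1 = 0
kind [11+:3] = (word>>11) & 0x7 = 3
addr_hi [6+:5] = (word>>6) & 0x1f = 6
tag [2+:4] = (word>>2) & 0xf = 7  ←
len [0+:2] = (word>>0) & 0x3 = 2

7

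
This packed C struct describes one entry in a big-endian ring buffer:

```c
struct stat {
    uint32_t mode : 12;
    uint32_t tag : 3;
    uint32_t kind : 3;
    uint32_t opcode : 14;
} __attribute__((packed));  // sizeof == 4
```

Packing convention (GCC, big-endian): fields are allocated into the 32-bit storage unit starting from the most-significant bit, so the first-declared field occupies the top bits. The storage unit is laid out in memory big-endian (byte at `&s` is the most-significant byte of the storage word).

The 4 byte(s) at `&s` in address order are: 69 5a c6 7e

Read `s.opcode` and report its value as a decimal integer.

[0]=0x69 [1]=0x5a [2]=0xc6 [3]=0x7e (big-endian) → word 0x695ac67e
mode [20+:12] = (word>>20) & 0xfff = 1685
tag [17+:3] = (word>>17) & 0x7 = 5
kind [14+:3] = (word>>14) & 0x7 = 3
opcode [0+:14] = (word>>0) & 0x3fff = 1662  ←

1662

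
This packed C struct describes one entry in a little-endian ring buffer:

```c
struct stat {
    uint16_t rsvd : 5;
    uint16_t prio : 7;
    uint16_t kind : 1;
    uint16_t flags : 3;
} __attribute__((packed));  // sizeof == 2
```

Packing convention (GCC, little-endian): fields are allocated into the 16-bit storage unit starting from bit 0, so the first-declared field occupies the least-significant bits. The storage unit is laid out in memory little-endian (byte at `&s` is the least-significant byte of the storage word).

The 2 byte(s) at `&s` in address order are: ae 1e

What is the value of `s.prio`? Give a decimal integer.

[0]=0xae [1]=0x1e (little-endian) → word 0x1eae
rsvd:5 @ bit 0 → (0x1eae>>0)&0x1f = 0xe
prio:7 @ bit 5 → (0x1eae>>5)&0x7f = 0x75  ←
kind:1 @ bit 12 → (0x1eae>>12)&0x1 = 0x1
flags:3 @ bit 13 → (0x1eae>>13)&0x7 = 0x0

117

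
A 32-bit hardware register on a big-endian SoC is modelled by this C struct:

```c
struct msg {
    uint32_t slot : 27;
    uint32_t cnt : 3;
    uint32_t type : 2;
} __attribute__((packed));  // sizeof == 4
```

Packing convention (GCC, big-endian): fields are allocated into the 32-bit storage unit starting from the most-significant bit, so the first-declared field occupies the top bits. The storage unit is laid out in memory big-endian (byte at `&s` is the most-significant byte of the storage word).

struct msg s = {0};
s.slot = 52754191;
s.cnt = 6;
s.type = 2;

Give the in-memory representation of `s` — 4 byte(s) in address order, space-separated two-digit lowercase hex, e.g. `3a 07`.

[5+:27] slot=52754191 & 0x7ffffff = 0x324f70f; word=0x649ee1e0
[2+:3] cnt=6 & 0x7 = 0x6; word=0x649ee1f8
[0+:2] type=2 & 0x3 = 0x2; word=0x649ee1fa
word = 0x649ee1fa → big-endian bytes:
  [0]=0x64  [1]=0x9e  [2]=0xe1  [3]=0xfa

64 9e e1 fa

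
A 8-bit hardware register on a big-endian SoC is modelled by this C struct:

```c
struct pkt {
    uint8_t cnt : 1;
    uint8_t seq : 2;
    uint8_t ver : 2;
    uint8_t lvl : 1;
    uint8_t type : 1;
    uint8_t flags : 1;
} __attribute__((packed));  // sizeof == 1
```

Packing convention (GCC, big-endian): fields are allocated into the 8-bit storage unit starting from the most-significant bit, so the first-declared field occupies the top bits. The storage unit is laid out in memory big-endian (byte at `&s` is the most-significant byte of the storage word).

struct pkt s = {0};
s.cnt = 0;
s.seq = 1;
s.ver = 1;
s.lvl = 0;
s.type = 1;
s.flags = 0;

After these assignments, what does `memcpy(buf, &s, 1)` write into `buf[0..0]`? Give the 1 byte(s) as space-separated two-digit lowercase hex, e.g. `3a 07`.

cnt:1 = 0 → 0x0 << 7 → word 0x00
seq:2 = 1 → 0x1 << 5 → word 0x20
ver:2 = 1 → 0x1 << 3 → word 0x28
lvl:1 = 0 → 0x0 << 2 → word 0x28
type:1 = 1 → 0x1 << 1 → word 0x2a
flags:1 = 0 → 0x0 << 0 → word 0x2a
word = 0x2a → big-endian bytes:
  [0]=0x2a

2a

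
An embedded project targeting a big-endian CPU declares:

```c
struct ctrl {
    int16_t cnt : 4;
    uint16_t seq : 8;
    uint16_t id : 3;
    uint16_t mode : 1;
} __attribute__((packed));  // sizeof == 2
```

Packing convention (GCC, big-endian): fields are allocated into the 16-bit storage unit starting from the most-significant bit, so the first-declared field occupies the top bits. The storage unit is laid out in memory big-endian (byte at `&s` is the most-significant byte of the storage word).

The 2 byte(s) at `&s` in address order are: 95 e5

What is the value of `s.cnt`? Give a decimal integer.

-7

[0]=0x95 [1]=0xe5 (big-endian) → word 0x95e5
cnt [12+:4] = (word>>12) & 0xf = 9  ←
seq [4+:8] = (word>>4) & 0xff = 94
id [1+:3] = (word>>1) & 0x7 = 2
mode [0+:1] = (word>>0) & 0x1 = 1
cnt signed 4b, MSB=1: 9 - 16 = -7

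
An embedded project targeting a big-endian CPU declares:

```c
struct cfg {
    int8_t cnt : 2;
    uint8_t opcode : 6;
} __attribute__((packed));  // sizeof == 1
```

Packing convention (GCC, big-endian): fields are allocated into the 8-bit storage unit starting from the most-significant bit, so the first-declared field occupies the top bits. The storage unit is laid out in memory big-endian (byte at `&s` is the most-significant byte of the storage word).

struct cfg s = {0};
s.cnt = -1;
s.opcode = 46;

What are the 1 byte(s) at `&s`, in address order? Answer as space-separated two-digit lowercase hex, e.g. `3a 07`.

[6+:2] cnt=-1 & 0x3 = 0x3; word=0xc0
[0+:6] opcode=46 & 0x3f = 0x2e; word=0xee
word = 0xee → big-endian bytes:
  [0]=0xee

ee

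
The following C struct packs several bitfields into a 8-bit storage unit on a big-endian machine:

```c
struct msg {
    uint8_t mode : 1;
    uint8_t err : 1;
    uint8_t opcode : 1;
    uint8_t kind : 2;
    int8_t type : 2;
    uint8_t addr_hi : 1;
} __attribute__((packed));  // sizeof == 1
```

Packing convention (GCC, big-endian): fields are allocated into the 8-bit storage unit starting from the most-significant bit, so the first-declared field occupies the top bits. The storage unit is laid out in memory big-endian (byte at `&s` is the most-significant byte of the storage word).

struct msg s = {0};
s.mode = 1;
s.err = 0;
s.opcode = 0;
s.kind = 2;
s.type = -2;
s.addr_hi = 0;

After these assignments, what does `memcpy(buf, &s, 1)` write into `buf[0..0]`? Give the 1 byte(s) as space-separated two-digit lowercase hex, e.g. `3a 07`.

94

[7+:1] mode=1 & 0x1 = 0x1; word=0x80
[6+:1] err=0 & 0x1 = 0x0; word=0x80
[5+:1] opcode=0 & 0x1 = 0x0; word=0x80
[3+:2] kind=2 & 0x3 = 0x2; word=0x90
[1+:2] type=-2 & 0x3 = 0x2; word=0x94
[0+:1] addr_hi=0 & 0x1 = 0x0; word=0x94
word = 0x94 → big-endian bytes:
  [0]=0x94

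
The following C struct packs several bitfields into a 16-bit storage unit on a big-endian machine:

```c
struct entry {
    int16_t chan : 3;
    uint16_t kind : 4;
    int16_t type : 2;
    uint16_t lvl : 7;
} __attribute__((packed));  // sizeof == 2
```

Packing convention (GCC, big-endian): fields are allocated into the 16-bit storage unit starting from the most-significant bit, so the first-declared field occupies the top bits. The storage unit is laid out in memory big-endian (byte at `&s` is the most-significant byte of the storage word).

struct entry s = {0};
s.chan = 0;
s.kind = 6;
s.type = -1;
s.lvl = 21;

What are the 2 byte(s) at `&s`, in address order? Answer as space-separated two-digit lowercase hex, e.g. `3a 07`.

[13+:3] chan=0 & 0x7 = 0x0; word=0x0000
[9+:4] kind=6 & 0xf = 0x6; word=0x0c00
[7+:2] type=-1 & 0x3 = 0x3; word=0x0d80
[0+:7] lvl=21 & 0x7f = 0x15; word=0x0d95
word = 0x0d95 → big-endian bytes:
  [0]=0x0d  [1]=0x95

0d 95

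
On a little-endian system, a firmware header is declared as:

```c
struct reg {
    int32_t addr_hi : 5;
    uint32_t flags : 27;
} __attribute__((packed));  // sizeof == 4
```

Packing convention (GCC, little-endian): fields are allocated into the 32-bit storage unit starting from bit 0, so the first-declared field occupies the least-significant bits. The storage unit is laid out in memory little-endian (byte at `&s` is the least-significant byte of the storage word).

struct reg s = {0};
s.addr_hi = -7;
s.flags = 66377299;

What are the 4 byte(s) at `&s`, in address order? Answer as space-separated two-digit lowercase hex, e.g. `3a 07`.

79 ca 9a 7e

addr_hi:5 = -7 → 0x19 << 0 → word 0x00000019
flags:27 = 66377299 → 0x3f4d653 << 5 → word 0x7e9aca79
word = 0x7e9aca79 → little-endian bytes:
  [0]=0x79  [1]=0xca  [2]=0x9a  [3]=0x7e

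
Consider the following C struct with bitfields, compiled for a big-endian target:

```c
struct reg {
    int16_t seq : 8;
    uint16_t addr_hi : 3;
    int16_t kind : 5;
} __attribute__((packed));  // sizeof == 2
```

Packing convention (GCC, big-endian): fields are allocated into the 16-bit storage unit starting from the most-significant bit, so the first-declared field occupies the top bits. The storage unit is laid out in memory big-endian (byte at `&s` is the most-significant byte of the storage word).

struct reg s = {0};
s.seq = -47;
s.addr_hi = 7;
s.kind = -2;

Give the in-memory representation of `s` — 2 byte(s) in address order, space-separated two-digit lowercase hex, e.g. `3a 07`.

seq (8b) val=-47 bits=0xd1 at bit 8: 0xd100
addr_hi (3b) val=7 bits=0x7 at bit 5: 0xd1e0
kind (5b) val=-2 bits=0x1e at bit 0: 0xd1fe
word = 0xd1fe → big-endian bytes:
  [0]=0xd1  [1]=0xfe

d1 fe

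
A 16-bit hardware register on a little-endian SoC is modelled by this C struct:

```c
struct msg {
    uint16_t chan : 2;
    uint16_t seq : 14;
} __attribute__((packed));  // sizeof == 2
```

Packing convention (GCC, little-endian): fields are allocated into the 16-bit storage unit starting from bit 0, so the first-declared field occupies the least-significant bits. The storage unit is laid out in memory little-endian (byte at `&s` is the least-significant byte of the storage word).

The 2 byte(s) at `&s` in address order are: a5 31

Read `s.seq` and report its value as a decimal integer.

3177

[0]=0xa5 [1]=0x31 (little-endian) → word 0x31a5
chan:2 @ bit 0 → (0x31a5>>0)&0x3 = 0x1
seq:14 @ bit 2 → (0x31a5>>2)&0x3fff = 0xc69  ←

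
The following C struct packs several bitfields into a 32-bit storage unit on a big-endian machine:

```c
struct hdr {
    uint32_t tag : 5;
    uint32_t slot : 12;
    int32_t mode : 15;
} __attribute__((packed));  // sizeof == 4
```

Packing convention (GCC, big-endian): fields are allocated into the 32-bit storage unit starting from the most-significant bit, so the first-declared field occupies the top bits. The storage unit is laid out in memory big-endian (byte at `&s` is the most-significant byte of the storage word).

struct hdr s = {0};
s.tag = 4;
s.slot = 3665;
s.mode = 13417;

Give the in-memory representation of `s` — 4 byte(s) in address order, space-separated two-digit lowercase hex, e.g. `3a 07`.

tag (5b) val=4 bits=0x4 at bit 27: 0x20000000
slot (12b) val=3665 bits=0xe51 at bit 15: 0x27288000
mode (15b) val=13417 bits=0x3469 at bit 0: 0x2728b469
word = 0x2728b469 → big-endian bytes:
  [0]=0x27  [1]=0x28  [2]=0xb4  [3]=0x69

27 28 b4 69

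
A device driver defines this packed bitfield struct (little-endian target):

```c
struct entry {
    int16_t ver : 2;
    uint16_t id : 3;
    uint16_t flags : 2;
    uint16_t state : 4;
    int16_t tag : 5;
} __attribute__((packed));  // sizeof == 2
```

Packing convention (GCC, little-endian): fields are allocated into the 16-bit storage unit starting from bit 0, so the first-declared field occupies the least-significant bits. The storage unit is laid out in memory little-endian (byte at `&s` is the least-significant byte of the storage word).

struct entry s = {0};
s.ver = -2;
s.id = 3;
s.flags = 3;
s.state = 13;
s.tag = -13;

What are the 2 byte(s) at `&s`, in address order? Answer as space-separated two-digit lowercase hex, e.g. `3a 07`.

ver (2b) val=-2 bits=0x2 at bit 0: 0x0002
id (3b) val=3 bits=0x3 at bit 2: 0x000e
flags (2b) val=3 bits=0x3 at bit 5: 0x006e
state (4b) val=13 bits=0xd at bit 7: 0x06ee
tag (5b) val=-13 bits=0x13 at bit 11: 0x9eee
word = 0x9eee → little-endian bytes:
  [0]=0xee  [1]=0x9e

ee 9e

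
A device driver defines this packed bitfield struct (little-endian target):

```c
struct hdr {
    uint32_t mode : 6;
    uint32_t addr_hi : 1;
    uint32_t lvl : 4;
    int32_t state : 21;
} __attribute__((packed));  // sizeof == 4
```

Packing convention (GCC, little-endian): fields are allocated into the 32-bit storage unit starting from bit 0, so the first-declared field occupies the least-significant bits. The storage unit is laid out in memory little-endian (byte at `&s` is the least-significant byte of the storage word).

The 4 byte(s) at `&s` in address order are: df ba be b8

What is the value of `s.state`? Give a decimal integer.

-583721

[0]=0xdf [1]=0xba [2]=0xbe [3]=0xb8 (little-endian) → word 0xb8bebadf
mode:6 @ bit 0 → (0xb8bebadf>>0)&0x3f = 0x1f
addr_hi:1 @ bit 6 → (0xb8bebadf>>6)&0x1 = 0x1
lvl:4 @ bit 7 → (0xb8bebadf>>7)&0xf = 0x5
state:21 @ bit 11 → (0xb8bebadf>>11)&0x1fffff = 0x1717d7  ←
state signed 21b, MSB=1: 1513431 - 2097152 = -583721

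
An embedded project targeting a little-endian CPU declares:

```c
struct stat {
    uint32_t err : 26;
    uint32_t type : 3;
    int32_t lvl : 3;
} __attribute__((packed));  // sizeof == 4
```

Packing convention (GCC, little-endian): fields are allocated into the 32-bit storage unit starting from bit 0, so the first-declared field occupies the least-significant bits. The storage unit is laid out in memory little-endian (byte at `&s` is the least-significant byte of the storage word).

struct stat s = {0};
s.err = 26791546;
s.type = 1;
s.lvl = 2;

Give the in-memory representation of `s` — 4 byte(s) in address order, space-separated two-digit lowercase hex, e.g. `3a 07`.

7a ce 98 45

err:26 = 26791546 → 0x198ce7a << 0 → word 0x0198ce7a
type:3 = 1 → 0x1 << 26 → word 0x0598ce7a
lvl:3 = 2 → 0x2 << 29 → word 0x4598ce7a
word = 0x4598ce7a → little-endian bytes:
  [0]=0x7a  [1]=0xce  [2]=0x98  [3]=0x45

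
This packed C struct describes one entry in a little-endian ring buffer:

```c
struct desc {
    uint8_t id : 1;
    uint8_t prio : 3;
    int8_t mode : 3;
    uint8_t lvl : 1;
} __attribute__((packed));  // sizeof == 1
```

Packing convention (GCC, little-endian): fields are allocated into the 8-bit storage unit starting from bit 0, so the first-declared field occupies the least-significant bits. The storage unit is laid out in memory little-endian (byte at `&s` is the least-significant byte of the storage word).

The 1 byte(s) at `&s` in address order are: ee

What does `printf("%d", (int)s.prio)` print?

[0]=0xee (little-endian) → word 0xee
id [0+:1] = (word>>0) & 0x1 = 0
prio [1+:3] = (word>>1) & 0x7 = 7  ←
mode [4+:3] = (word>>4) & 0x7 = 6
lvl [7+:1] = (word>>7) & 0x1 = 1

7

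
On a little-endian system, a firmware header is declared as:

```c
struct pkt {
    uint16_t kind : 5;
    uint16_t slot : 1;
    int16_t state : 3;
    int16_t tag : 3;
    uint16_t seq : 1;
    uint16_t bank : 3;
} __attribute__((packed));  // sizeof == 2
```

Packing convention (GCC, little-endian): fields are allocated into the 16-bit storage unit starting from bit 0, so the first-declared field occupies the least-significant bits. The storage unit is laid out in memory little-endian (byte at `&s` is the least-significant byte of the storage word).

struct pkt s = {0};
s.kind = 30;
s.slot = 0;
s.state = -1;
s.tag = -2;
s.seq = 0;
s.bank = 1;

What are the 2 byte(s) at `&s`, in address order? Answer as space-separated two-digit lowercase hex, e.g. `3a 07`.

kind (5b) val=30 bits=0x1e at bit 0: 0x001e
slot (1b) val=0 bits=0x0 at bit 5: 0x001e
state (3b) val=-1 bits=0x7 at bit 6: 0x01de
tag (3b) val=-2 bits=0x6 at bit 9: 0x0dde
seq (1b) val=0 bits=0x0 at bit 12: 0x0dde
bank (3b) val=1 bits=0x1 at bit 13: 0x2dde
word = 0x2dde → little-endian bytes:
  [0]=0xde  [1]=0x2d

de 2d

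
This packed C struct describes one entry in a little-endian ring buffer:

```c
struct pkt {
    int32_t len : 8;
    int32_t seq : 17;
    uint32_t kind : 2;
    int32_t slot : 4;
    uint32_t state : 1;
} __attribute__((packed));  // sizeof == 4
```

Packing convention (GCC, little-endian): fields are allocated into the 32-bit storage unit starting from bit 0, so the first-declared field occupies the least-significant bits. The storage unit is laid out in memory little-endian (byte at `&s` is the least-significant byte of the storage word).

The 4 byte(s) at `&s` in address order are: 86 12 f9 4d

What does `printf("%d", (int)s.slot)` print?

[0]=0x86 [1]=0x12 [2]=0xf9 [3]=0x4d (little-endian) → word 0x4df91286
len [0+:8] = (word>>0) & 0xff = 134
seq [8+:17] = (word>>8) & 0x1ffff = 129298
kind [25+:2] = (word>>25) & 0x3 = 2
slot [27+:4] = (word>>27) & 0xf = 9  ←
state [31+:1] = (word>>31) & 0x1 = 0
slot signed 4b, MSB=1: 9 - 16 = -7

-7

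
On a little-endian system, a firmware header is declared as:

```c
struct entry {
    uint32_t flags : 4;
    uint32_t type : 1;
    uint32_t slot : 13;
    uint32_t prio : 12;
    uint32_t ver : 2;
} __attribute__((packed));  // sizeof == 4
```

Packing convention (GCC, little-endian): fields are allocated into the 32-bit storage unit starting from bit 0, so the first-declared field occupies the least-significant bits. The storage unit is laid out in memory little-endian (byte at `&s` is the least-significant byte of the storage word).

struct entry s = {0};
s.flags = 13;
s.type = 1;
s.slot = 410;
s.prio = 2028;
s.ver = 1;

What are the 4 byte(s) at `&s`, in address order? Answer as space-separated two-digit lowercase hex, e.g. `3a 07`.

flags (4b) val=13 bits=0xd at bit 0: 0x0000000d
type (1b) val=1 bits=0x1 at bit 4: 0x0000001d
slot (13b) val=410 bits=0x19a at bit 5: 0x0000335d
prio (12b) val=2028 bits=0x7ec at bit 18: 0x1fb0335d
ver (2b) val=1 bits=0x1 at bit 30: 0x5fb0335d
word = 0x5fb0335d → little-endian bytes:
  [0]=0x5d  [1]=0x33  [2]=0xb0  [3]=0x5f

5d 33 b0 5f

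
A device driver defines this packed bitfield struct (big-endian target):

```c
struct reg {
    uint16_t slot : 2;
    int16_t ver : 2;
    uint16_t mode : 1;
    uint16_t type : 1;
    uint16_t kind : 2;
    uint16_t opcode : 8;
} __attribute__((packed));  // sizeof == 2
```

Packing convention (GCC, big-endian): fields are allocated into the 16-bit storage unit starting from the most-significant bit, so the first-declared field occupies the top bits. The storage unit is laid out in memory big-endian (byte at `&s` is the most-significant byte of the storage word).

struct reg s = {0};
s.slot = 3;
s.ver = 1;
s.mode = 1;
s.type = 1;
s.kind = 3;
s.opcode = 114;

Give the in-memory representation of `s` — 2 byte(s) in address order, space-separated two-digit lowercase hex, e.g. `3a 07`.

slot:2 = 3 → 0x3 << 14 → word 0xc000
ver:2 = 1 → 0x1 << 12 → word 0xd000
mode:1 = 1 → 0x1 << 11 → word 0xd800
type:1 = 1 → 0x1 << 10 → word 0xdc00
kind:2 = 3 → 0x3 << 8 → word 0xdf00
opcode:8 = 114 → 0x72 << 0 → word 0xdf72
word = 0xdf72 → big-endian bytes:
  [0]=0xdf  [1]=0x72

df 72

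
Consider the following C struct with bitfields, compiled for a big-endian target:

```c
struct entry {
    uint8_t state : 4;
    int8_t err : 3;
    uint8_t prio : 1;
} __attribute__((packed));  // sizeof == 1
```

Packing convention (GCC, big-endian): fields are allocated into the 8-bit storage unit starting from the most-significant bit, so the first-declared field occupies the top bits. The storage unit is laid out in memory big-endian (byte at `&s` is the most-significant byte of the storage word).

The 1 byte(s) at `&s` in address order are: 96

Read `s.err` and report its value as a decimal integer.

3

[0]=0x96 (big-endian) → word 0x96
state [4+:4] = (word>>4) & 0xf = 9
err [1+:3] = (word>>1) & 0x7 = 3  ←
prio [0+:1] = (word>>0) & 0x1 = 0
err signed 3b, MSB=0: value = 3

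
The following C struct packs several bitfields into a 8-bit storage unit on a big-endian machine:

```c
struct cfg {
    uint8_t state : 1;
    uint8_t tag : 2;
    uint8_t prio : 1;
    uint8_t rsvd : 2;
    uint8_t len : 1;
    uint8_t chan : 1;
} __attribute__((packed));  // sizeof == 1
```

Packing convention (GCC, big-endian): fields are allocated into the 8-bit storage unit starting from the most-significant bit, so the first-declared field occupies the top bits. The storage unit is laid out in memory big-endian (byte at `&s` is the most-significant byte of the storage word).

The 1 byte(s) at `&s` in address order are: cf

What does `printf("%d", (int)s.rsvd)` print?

3

[0]=0xcf (big-endian) → word 0xcf
state [7+:1] = (word>>7) & 0x1 = 1
tag [5+:2] = (word>>5) & 0x3 = 2
prio [4+:1] = (word>>4) & 0x1 = 0
rsvd [2+:2] = (word>>2) & 0x3 = 3  ←
len [1+:1] = (word>>1) & 0x1 = 1
chan [0+:1] = (word>>0) & 0x1 = 1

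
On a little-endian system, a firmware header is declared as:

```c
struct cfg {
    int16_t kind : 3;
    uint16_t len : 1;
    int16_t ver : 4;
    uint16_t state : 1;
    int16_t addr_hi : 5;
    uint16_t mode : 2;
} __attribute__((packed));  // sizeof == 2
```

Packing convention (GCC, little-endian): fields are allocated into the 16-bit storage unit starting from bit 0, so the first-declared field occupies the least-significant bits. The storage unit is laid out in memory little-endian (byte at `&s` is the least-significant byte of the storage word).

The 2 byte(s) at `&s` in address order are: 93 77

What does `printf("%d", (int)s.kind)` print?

3

[0]=0x93 [1]=0x77 (little-endian) → word 0x7793
kind [0+:3] = (word>>0) & 0x7 = 3  ←
len [3+:1] = (word>>3) & 0x1 = 0
ver [4+:4] = (word>>4) & 0xf = 9
state [8+:1] = (word>>8) & 0x1 = 1
addr_hi [9+:5] = (word>>9) & 0x1f = 27
mode [14+:2] = (word>>14) & 0x3 = 1
kind signed 3b, MSB=0: value = 3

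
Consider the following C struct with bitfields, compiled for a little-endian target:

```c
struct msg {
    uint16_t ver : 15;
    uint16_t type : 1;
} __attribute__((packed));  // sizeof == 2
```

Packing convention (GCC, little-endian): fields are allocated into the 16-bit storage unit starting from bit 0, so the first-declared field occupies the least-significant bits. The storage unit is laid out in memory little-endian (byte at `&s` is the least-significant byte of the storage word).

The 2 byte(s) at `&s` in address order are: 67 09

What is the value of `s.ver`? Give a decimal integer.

2407

[0]=0x67 [1]=0x09 (little-endian) → word 0x0967
ver:15 @ bit 0 → (0x0967>>0)&0x7fff = 0x967  ←
type:1 @ bit 15 → (0x0967>>15)&0x1 = 0x0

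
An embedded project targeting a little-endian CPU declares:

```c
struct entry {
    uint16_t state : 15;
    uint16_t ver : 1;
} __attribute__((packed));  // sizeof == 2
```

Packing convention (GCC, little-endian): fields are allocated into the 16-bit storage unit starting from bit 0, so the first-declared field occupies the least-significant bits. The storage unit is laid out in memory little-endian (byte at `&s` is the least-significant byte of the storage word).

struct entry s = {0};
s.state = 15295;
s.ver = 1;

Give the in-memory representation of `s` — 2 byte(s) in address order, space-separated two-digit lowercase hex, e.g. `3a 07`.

state:15 = 15295 → 0x3bbf << 0 → word 0x3bbf
ver:1 = 1 → 0x1 << 15 → word 0xbbbf
word = 0xbbbf → little-endian bytes:
  [0]=0xbf  [1]=0xbb

bf bb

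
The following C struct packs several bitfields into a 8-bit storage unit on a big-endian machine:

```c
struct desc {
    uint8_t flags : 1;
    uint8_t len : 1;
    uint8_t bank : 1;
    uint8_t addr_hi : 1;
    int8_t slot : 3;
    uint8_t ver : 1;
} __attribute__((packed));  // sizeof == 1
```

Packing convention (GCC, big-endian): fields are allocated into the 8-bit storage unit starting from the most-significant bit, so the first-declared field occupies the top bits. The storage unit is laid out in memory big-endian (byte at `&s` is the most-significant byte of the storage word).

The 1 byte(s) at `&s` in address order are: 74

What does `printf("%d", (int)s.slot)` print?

[0]=0x74 (big-endian) → word 0x74
flags [7+:1] = (word>>7) & 0x1 = 0
len [6+:1] = (word>>6) & 0x1 = 1
bank [5+:1] = (word>>5) & 0x1 = 1
addr_hi [4+:1] = (word>>4) & 0x1 = 1
slot [1+:3] = (word>>1) & 0x7 = 2  ←
ver [0+:1] = (word>>0) & 0x1 = 0
slot signed 3b, MSB=0: value = 2

2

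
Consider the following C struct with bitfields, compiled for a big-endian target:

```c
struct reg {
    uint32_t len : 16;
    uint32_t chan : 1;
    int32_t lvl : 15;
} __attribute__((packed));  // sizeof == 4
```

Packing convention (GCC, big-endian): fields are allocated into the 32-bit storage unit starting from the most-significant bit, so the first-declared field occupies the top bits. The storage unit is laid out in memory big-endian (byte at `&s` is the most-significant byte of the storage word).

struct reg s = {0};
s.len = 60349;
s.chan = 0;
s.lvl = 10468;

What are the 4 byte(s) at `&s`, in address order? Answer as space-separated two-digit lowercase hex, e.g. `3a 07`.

eb bd 28 e4

[16+:16] len=60349 & 0xffff = 0xebbd; word=0xebbd0000
[15+:1] chan=0 & 0x1 = 0x0; word=0xebbd0000
[0+:15] lvl=10468 & 0x7fff = 0x28e4; word=0xebbd28e4
word = 0xebbd28e4 → big-endian bytes:
  [0]=0xeb  [1]=0xbd  [2]=0x28  [3]=0xe4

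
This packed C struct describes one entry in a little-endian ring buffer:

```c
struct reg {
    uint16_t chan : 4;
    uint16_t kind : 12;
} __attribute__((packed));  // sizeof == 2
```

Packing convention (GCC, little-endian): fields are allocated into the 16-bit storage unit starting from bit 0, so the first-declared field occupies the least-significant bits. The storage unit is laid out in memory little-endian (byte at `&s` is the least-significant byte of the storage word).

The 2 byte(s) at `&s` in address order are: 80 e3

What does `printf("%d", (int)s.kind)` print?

3640

[0]=0x80 [1]=0xe3 (little-endian) → word 0xe380
chan:4 @ bit 0 → (0xe380>>0)&0xf = 0x0
kind:12 @ bit 4 → (0xe380>>4)&0xfff = 0xe38  ←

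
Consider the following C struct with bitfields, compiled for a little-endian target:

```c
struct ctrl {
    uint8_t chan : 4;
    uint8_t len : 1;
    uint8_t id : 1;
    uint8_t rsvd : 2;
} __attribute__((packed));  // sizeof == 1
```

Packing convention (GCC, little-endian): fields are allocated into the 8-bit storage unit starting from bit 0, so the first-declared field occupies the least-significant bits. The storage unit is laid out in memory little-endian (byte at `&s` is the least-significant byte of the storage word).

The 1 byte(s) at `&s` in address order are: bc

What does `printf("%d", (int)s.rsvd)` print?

[0]=0xbc (little-endian) → word 0xbc
chan [0+:4] = (word>>0) & 0xf = 12
len [4+:1] = (word>>4) & 0x1 = 1
id [5+:1] = (word>>5) & 0x1 = 1
rsvd [6+:2] = (word>>6) & 0x3 = 2  ←

2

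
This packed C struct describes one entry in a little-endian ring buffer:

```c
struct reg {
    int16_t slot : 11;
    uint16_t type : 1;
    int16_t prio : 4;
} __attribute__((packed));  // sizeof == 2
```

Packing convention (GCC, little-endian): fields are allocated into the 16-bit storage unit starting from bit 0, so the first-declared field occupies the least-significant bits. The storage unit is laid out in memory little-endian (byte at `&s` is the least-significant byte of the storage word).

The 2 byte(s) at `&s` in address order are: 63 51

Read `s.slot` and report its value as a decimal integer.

[0]=0x63 [1]=0x51 (little-endian) → word 0x5163
slot [0+:11] = (word>>0) & 0x7ff = 355  ←
type [11+:1] = (word>>11) & 0x1 = 0
prio [12+:4] = (word>>12) & 0xf = 5
slot signed 11b, MSB=0: value = 355

355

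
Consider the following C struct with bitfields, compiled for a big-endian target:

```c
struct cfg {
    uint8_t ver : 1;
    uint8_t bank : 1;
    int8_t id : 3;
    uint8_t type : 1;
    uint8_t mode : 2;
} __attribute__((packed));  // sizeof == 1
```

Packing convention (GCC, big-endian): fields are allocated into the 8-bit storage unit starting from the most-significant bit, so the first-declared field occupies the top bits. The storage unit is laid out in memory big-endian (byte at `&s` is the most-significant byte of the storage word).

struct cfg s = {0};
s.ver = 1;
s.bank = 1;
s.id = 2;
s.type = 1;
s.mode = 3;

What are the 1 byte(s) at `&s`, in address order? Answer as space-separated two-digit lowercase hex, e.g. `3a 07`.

[7+:1] ver=1 & 0x1 = 0x1; word=0x80
[6+:1] bank=1 & 0x1 = 0x1; word=0xc0
[3+:3] id=2 & 0x7 = 0x2; word=0xd0
[2+:1] type=1 & 0x1 = 0x1; word=0xd4
[0+:2] mode=3 & 0x3 = 0x3; word=0xd7
word = 0xd7 → big-endian bytes:
  [0]=0xd7

d7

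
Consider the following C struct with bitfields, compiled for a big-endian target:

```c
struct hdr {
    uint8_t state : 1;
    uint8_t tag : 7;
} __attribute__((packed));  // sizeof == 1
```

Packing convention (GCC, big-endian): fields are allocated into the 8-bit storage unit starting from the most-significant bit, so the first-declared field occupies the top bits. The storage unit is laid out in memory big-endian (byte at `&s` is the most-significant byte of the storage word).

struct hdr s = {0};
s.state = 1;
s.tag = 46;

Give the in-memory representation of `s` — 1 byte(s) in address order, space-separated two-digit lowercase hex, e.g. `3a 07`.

ae

state (1b) val=1 bits=0x1 at bit 7: 0x80
tag (7b) val=46 bits=0x2e at bit 0: 0xae
word = 0xae → big-endian bytes:
  [0]=0xae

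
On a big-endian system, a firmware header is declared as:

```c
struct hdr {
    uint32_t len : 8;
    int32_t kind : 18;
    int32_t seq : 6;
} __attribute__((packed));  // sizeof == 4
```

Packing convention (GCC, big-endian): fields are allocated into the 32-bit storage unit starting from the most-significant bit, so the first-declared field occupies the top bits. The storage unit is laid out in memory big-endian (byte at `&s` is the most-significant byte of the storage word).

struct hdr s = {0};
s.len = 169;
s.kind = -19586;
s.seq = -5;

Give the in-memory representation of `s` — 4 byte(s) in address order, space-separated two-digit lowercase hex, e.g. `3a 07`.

len:8 = 169 → 0xa9 << 24 → word 0xa9000000
kind:18 = -19586 → 0x3b37e << 6 → word 0xa9ecdf80
seq:6 = -5 → 0x3b << 0 → word 0xa9ecdfbb
word = 0xa9ecdfbb → big-endian bytes:
  [0]=0xa9  [1]=0xec  [2]=0xdf  [3]=0xbb

a9 ec df bb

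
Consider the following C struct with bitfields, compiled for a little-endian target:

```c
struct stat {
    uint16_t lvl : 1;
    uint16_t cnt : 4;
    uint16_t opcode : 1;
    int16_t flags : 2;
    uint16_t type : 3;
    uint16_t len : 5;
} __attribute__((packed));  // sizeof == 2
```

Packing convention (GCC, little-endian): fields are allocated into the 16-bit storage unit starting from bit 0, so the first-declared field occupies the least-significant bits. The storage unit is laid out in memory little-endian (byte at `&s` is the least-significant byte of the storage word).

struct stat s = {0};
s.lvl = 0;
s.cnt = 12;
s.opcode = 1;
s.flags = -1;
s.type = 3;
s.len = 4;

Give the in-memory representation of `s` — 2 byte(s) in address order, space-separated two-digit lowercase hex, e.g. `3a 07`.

f8 23

lvl (1b) val=0 bits=0x0 at bit 0: 0x0000
cnt (4b) val=12 bits=0xc at bit 1: 0x0018
opcode (1b) val=1 bits=0x1 at bit 5: 0x0038
flags (2b) val=-1 bits=0x3 at bit 6: 0x00f8
type (3b) val=3 bits=0x3 at bit 8: 0x03f8
len (5b) val=4 bits=0x4 at bit 11: 0x23f8
word = 0x23f8 → little-endian bytes:
  [0]=0xf8  [1]=0x23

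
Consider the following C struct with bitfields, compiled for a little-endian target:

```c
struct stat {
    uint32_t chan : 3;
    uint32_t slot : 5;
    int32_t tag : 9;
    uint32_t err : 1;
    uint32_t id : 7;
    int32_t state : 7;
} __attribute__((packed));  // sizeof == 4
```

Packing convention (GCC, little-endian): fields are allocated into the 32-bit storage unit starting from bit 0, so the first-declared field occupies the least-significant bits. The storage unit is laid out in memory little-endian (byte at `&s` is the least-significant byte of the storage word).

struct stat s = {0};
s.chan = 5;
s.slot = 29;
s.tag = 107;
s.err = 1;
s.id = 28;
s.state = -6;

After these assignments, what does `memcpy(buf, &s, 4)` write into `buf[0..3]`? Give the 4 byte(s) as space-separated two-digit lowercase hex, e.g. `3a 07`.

ed 6b 72 f4

chan (3b) val=5 bits=0x5 at bit 0: 0x00000005
slot (5b) val=29 bits=0x1d at bit 3: 0x000000ed
tag (9b) val=107 bits=0x6b at bit 8: 0x00006bed
err (1b) val=1 bits=0x1 at bit 17: 0x00026bed
id (7b) val=28 bits=0x1c at bit 18: 0x00726bed
state (7b) val=-6 bits=0x7a at bit 25: 0xf4726bed
word = 0xf4726bed → little-endian bytes:
  [0]=0xed  [1]=0x6b  [2]=0x72  [3]=0xf4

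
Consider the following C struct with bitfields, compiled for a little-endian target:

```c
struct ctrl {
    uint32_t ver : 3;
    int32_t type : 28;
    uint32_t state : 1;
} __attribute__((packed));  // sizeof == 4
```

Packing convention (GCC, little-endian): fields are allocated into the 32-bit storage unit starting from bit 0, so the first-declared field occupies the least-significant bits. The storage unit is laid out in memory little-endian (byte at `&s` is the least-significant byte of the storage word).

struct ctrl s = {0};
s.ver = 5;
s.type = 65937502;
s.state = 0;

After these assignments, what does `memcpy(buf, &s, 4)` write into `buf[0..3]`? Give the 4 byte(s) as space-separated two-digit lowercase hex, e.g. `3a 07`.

ver (3b) val=5 bits=0x5 at bit 0: 0x00000005
type (28b) val=65937502 bits=0x3ee205e at bit 3: 0x1f7102f5
state (1b) val=0 bits=0x0 at bit 31: 0x1f7102f5
word = 0x1f7102f5 → little-endian bytes:
  [0]=0xf5  [1]=0x02  [2]=0x71  [3]=0x1f

f5 02 71 1f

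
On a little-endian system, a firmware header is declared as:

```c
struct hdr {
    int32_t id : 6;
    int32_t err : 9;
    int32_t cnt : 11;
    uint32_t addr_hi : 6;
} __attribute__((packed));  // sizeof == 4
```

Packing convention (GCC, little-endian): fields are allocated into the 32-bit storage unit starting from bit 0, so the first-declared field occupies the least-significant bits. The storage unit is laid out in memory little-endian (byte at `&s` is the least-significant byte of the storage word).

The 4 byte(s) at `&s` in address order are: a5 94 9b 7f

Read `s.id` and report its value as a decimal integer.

-27

[0]=0xa5 [1]=0x94 [2]=0x9b [3]=0x7f (little-endian) → word 0x7f9b94a5
id [0+:6] = (word>>0) & 0x3f = 37  ←
err [6+:9] = (word>>6) & 0x1ff = 82
cnt [15+:11] = (word>>15) & 0x7ff = 1847
addr_hi [26+:6] = (word>>26) & 0x3f = 31
id signed 6b, MSB=1: 37 - 64 = -27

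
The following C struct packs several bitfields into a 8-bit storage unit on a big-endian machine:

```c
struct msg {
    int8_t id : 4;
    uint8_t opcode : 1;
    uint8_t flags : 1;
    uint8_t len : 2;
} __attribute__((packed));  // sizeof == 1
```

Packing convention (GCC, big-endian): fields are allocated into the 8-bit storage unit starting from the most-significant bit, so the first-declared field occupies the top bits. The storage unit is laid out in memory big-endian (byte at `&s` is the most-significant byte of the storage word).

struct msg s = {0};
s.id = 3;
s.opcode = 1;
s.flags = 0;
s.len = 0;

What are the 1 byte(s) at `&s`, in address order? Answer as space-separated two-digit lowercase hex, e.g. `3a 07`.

id (4b) val=3 bits=0x3 at bit 4: 0x30
opcode (1b) val=1 bits=0x1 at bit 3: 0x38
flags (1b) val=0 bits=0x0 at bit 2: 0x38
len (2b) val=0 bits=0x0 at bit 0: 0x38
word = 0x38 → big-endian bytes:
  [0]=0x38

38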